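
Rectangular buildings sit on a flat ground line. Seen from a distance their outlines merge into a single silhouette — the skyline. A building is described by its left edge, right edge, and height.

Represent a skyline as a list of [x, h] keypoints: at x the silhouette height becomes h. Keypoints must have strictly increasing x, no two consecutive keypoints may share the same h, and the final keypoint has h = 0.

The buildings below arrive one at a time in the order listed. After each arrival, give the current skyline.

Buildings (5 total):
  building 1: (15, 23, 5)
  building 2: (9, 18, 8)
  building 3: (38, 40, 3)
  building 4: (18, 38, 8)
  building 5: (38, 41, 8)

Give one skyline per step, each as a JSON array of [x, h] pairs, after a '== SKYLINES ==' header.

== SKYLINES ==
[[15,5],[23,0]]
[[9,8],[18,5],[23,0]]
[[9,8],[18,5],[23,0],[38,3],[40,0]]
[[9,8],[38,3],[40,0]]
[[9,8],[41,0]]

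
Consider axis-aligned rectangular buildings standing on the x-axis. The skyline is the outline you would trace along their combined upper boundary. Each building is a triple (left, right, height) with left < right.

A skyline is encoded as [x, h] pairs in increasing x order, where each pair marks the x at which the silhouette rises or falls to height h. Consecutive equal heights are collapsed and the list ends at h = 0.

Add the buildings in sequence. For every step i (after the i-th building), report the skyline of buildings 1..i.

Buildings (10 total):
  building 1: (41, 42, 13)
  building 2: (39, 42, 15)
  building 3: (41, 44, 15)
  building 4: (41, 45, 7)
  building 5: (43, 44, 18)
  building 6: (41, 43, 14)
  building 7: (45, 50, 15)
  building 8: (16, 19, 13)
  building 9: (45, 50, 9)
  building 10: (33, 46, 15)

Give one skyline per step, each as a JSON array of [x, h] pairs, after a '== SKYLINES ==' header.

== SKYLINES ==
[[41,13],[42,0]]
[[39,15],[42,0]]
[[39,15],[44,0]]
[[39,15],[44,7],[45,0]]
[[39,15],[43,18],[44,7],[45,0]]
[[39,15],[43,18],[44,7],[45,0]]
[[39,15],[43,18],[44,7],[45,15],[50,0]]
[[16,13],[19,0],[39,15],[43,18],[44,7],[45,15],[50,0]]
[[16,13],[19,0],[39,15],[43,18],[44,7],[45,15],[50,0]]
[[16,13],[19,0],[33,15],[43,18],[44,15],[50,0]]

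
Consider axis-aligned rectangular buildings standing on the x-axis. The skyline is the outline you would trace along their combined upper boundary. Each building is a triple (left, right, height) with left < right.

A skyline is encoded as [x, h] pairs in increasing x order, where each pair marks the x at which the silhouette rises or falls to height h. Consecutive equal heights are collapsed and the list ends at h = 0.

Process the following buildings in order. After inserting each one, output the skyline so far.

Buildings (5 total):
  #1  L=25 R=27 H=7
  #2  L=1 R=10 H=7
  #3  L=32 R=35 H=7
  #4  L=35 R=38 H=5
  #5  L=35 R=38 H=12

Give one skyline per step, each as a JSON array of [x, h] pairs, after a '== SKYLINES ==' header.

== SKYLINES ==
[[25,7],[27,0]]
[[1,7],[10,0],[25,7],[27,0]]
[[1,7],[10,0],[25,7],[27,0],[32,7],[35,0]]
[[1,7],[10,0],[25,7],[27,0],[32,7],[35,5],[38,0]]
[[1,7],[10,0],[25,7],[27,0],[32,7],[35,12],[38,0]]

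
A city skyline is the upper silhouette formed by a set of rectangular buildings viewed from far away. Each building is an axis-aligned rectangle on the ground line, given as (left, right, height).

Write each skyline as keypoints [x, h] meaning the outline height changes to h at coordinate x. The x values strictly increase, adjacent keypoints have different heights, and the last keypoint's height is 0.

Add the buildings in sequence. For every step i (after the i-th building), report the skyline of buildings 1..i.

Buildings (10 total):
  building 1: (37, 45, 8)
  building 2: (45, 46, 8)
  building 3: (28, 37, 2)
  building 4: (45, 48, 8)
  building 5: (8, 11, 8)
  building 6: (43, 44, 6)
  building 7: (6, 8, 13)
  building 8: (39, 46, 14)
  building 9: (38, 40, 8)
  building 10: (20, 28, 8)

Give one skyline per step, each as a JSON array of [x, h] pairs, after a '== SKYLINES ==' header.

== SKYLINES ==
[[37,8],[45,0]]
[[37,8],[46,0]]
[[28,2],[37,8],[46,0]]
[[28,2],[37,8],[48,0]]
[[8,8],[11,0],[28,2],[37,8],[48,0]]
[[8,8],[11,0],[28,2],[37,8],[48,0]]
[[6,13],[8,8],[11,0],[28,2],[37,8],[48,0]]
[[6,13],[8,8],[11,0],[28,2],[37,8],[39,14],[46,8],[48,0]]
[[6,13],[8,8],[11,0],[28,2],[37,8],[39,14],[46,8],[48,0]]
[[6,13],[8,8],[11,0],[20,8],[28,2],[37,8],[39,14],[46,8],[48,0]]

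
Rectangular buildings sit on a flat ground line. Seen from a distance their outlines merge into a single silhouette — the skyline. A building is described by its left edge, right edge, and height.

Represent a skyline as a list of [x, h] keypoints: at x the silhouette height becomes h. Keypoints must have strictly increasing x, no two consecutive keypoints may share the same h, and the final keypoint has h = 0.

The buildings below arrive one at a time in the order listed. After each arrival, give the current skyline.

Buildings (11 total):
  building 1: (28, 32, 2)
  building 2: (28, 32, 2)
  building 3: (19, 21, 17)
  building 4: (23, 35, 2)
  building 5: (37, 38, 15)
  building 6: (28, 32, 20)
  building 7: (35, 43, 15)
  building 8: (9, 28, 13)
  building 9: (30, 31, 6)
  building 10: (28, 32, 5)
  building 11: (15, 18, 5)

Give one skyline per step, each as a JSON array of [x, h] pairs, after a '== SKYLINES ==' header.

== SKYLINES ==
[[28,2],[32,0]]
[[28,2],[32,0]]
[[19,17],[21,0],[28,2],[32,0]]
[[19,17],[21,0],[23,2],[35,0]]
[[19,17],[21,0],[23,2],[35,0],[37,15],[38,0]]
[[19,17],[21,0],[23,2],[28,20],[32,2],[35,0],[37,15],[38,0]]
[[19,17],[21,0],[23,2],[28,20],[32,2],[35,15],[43,0]]
[[9,13],[19,17],[21,13],[28,20],[32,2],[35,15],[43,0]]
[[9,13],[19,17],[21,13],[28,20],[32,2],[35,15],[43,0]]
[[9,13],[19,17],[21,13],[28,20],[32,2],[35,15],[43,0]]
[[9,13],[19,17],[21,13],[28,20],[32,2],[35,15],[43,0]]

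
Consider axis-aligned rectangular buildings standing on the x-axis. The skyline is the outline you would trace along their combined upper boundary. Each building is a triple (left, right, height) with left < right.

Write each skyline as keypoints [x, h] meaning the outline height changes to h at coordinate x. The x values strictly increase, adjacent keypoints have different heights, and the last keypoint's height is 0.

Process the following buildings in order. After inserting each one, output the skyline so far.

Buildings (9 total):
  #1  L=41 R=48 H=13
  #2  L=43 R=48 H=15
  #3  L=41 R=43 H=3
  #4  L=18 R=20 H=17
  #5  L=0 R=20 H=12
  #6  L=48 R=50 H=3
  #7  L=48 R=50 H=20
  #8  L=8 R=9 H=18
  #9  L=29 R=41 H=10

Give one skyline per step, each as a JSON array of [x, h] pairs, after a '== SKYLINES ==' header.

== SKYLINES ==
[[41,13],[48,0]]
[[41,13],[43,15],[48,0]]
[[41,13],[43,15],[48,0]]
[[18,17],[20,0],[41,13],[43,15],[48,0]]
[[0,12],[18,17],[20,0],[41,13],[43,15],[48,0]]
[[0,12],[18,17],[20,0],[41,13],[43,15],[48,3],[50,0]]
[[0,12],[18,17],[20,0],[41,13],[43,15],[48,20],[50,0]]
[[0,12],[8,18],[9,12],[18,17],[20,0],[41,13],[43,15],[48,20],[50,0]]
[[0,12],[8,18],[9,12],[18,17],[20,0],[29,10],[41,13],[43,15],[48,20],[50,0]]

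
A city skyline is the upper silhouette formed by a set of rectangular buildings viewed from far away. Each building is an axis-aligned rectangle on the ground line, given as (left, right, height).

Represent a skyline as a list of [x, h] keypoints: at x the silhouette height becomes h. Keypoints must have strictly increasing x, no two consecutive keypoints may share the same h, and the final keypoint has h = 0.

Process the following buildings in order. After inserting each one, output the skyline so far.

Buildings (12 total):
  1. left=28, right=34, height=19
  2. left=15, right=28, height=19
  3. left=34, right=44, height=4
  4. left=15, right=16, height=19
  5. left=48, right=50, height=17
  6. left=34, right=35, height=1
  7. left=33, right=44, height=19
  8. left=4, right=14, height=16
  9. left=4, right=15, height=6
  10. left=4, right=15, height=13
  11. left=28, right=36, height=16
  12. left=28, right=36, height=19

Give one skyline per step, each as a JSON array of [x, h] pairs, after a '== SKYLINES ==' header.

== SKYLINES ==
[[28,19],[34,0]]
[[15,19],[34,0]]
[[15,19],[34,4],[44,0]]
[[15,19],[34,4],[44,0]]
[[15,19],[34,4],[44,0],[48,17],[50,0]]
[[15,19],[34,4],[44,0],[48,17],[50,0]]
[[15,19],[44,0],[48,17],[50,0]]
[[4,16],[14,0],[15,19],[44,0],[48,17],[50,0]]
[[4,16],[14,6],[15,19],[44,0],[48,17],[50,0]]
[[4,16],[14,13],[15,19],[44,0],[48,17],[50,0]]
[[4,16],[14,13],[15,19],[44,0],[48,17],[50,0]]
[[4,16],[14,13],[15,19],[44,0],[48,17],[50,0]]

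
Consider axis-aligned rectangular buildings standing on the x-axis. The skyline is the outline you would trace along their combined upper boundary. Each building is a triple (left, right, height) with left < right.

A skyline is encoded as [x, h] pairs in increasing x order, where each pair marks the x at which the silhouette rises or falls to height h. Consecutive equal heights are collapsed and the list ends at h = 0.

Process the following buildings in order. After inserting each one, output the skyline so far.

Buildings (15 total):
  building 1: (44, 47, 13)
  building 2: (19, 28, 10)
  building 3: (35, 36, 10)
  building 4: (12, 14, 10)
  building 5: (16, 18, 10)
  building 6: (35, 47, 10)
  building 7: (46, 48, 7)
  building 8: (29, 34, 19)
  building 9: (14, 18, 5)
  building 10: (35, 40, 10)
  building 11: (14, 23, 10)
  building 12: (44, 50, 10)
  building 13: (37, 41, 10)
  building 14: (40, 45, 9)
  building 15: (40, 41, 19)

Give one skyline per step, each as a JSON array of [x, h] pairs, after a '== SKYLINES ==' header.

== SKYLINES ==
[[44,13],[47,0]]
[[19,10],[28,0],[44,13],[47,0]]
[[19,10],[28,0],[35,10],[36,0],[44,13],[47,0]]
[[12,10],[14,0],[19,10],[28,0],[35,10],[36,0],[44,13],[47,0]]
[[12,10],[14,0],[16,10],[18,0],[19,10],[28,0],[35,10],[36,0],[44,13],[47,0]]
[[12,10],[14,0],[16,10],[18,0],[19,10],[28,0],[35,10],[44,13],[47,0]]
[[12,10],[14,0],[16,10],[18,0],[19,10],[28,0],[35,10],[44,13],[47,7],[48,0]]
[[12,10],[14,0],[16,10],[18,0],[19,10],[28,0],[29,19],[34,0],[35,10],[44,13],[47,7],[48,0]]
[[12,10],[14,5],[16,10],[18,0],[19,10],[28,0],[29,19],[34,0],[35,10],[44,13],[47,7],[48,0]]
[[12,10],[14,5],[16,10],[18,0],[19,10],[28,0],[29,19],[34,0],[35,10],[44,13],[47,7],[48,0]]
[[12,10],[28,0],[29,19],[34,0],[35,10],[44,13],[47,7],[48,0]]
[[12,10],[28,0],[29,19],[34,0],[35,10],[44,13],[47,10],[50,0]]
[[12,10],[28,0],[29,19],[34,0],[35,10],[44,13],[47,10],[50,0]]
[[12,10],[28,0],[29,19],[34,0],[35,10],[44,13],[47,10],[50,0]]
[[12,10],[28,0],[29,19],[34,0],[35,10],[40,19],[41,10],[44,13],[47,10],[50,0]]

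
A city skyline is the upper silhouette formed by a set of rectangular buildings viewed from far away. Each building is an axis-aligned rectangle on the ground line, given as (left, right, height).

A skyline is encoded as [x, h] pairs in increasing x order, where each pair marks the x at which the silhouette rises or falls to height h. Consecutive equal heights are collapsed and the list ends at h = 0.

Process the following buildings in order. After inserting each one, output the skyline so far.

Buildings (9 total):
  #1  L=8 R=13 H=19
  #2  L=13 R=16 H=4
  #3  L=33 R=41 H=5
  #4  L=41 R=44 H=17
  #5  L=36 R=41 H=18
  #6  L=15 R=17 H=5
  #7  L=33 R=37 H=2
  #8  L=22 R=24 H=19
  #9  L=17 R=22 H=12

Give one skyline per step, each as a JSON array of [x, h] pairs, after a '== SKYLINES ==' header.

== SKYLINES ==
[[8,19],[13,0]]
[[8,19],[13,4],[16,0]]
[[8,19],[13,4],[16,0],[33,5],[41,0]]
[[8,19],[13,4],[16,0],[33,5],[41,17],[44,0]]
[[8,19],[13,4],[16,0],[33,5],[36,18],[41,17],[44,0]]
[[8,19],[13,4],[15,5],[17,0],[33,5],[36,18],[41,17],[44,0]]
[[8,19],[13,4],[15,5],[17,0],[33,5],[36,18],[41,17],[44,0]]
[[8,19],[13,4],[15,5],[17,0],[22,19],[24,0],[33,5],[36,18],[41,17],[44,0]]
[[8,19],[13,4],[15,5],[17,12],[22,19],[24,0],[33,5],[36,18],[41,17],[44,0]]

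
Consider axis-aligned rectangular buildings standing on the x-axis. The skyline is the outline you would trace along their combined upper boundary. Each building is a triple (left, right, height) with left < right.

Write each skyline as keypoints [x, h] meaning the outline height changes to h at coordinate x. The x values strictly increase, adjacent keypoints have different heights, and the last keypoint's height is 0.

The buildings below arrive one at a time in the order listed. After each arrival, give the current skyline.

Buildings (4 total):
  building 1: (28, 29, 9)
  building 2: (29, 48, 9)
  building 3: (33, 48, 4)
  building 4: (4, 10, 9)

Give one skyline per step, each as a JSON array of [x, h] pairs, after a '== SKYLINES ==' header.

== SKYLINES ==
[[28,9],[29,0]]
[[28,9],[48,0]]
[[28,9],[48,0]]
[[4,9],[10,0],[28,9],[48,0]]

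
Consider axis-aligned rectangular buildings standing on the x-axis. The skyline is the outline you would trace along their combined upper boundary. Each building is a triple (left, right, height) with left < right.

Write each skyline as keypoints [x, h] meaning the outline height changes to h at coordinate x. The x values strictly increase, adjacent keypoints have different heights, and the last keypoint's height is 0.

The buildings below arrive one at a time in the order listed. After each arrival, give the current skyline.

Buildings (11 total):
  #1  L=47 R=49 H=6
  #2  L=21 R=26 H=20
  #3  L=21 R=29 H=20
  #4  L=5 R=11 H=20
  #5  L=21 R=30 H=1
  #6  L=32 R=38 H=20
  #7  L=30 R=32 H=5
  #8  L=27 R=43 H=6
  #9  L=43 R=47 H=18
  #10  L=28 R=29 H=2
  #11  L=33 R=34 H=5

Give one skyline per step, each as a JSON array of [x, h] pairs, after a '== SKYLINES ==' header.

== SKYLINES ==
[[47,6],[49,0]]
[[21,20],[26,0],[47,6],[49,0]]
[[21,20],[29,0],[47,6],[49,0]]
[[5,20],[11,0],[21,20],[29,0],[47,6],[49,0]]
[[5,20],[11,0],[21,20],[29,1],[30,0],[47,6],[49,0]]
[[5,20],[11,0],[21,20],[29,1],[30,0],[32,20],[38,0],[47,6],[49,0]]
[[5,20],[11,0],[21,20],[29,1],[30,5],[32,20],[38,0],[47,6],[49,0]]
[[5,20],[11,0],[21,20],[29,6],[32,20],[38,6],[43,0],[47,6],[49,0]]
[[5,20],[11,0],[21,20],[29,6],[32,20],[38,6],[43,18],[47,6],[49,0]]
[[5,20],[11,0],[21,20],[29,6],[32,20],[38,6],[43,18],[47,6],[49,0]]
[[5,20],[11,0],[21,20],[29,6],[32,20],[38,6],[43,18],[47,6],[49,0]]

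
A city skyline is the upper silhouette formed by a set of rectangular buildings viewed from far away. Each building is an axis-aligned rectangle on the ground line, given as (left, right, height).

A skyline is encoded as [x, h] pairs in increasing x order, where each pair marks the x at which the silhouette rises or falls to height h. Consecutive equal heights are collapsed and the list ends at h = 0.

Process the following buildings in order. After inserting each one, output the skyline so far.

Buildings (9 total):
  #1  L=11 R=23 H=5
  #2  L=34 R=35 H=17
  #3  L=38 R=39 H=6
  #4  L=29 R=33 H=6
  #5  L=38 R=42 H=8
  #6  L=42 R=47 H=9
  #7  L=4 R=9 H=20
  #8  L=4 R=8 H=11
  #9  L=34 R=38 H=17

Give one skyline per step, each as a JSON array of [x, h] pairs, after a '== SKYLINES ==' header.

== SKYLINES ==
[[11,5],[23,0]]
[[11,5],[23,0],[34,17],[35,0]]
[[11,5],[23,0],[34,17],[35,0],[38,6],[39,0]]
[[11,5],[23,0],[29,6],[33,0],[34,17],[35,0],[38,6],[39,0]]
[[11,5],[23,0],[29,6],[33,0],[34,17],[35,0],[38,8],[42,0]]
[[11,5],[23,0],[29,6],[33,0],[34,17],[35,0],[38,8],[42,9],[47,0]]
[[4,20],[9,0],[11,5],[23,0],[29,6],[33,0],[34,17],[35,0],[38,8],[42,9],[47,0]]
[[4,20],[9,0],[11,5],[23,0],[29,6],[33,0],[34,17],[35,0],[38,8],[42,9],[47,0]]
[[4,20],[9,0],[11,5],[23,0],[29,6],[33,0],[34,17],[38,8],[42,9],[47,0]]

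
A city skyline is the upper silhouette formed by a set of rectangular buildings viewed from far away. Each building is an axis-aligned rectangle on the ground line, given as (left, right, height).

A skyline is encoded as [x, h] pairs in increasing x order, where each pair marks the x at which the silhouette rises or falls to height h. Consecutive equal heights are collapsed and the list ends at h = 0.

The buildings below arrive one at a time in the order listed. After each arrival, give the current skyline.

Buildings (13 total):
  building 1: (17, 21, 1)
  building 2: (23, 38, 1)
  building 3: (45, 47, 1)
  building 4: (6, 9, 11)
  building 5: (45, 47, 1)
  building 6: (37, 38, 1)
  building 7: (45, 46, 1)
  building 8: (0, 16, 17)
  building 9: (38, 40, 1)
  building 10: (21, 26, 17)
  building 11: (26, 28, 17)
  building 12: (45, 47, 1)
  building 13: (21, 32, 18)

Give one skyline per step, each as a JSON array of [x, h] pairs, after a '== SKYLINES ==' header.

== SKYLINES ==
[[17,1],[21,0]]
[[17,1],[21,0],[23,1],[38,0]]
[[17,1],[21,0],[23,1],[38,0],[45,1],[47,0]]
[[6,11],[9,0],[17,1],[21,0],[23,1],[38,0],[45,1],[47,0]]
[[6,11],[9,0],[17,1],[21,0],[23,1],[38,0],[45,1],[47,0]]
[[6,11],[9,0],[17,1],[21,0],[23,1],[38,0],[45,1],[47,0]]
[[6,11],[9,0],[17,1],[21,0],[23,1],[38,0],[45,1],[47,0]]
[[0,17],[16,0],[17,1],[21,0],[23,1],[38,0],[45,1],[47,0]]
[[0,17],[16,0],[17,1],[21,0],[23,1],[40,0],[45,1],[47,0]]
[[0,17],[16,0],[17,1],[21,17],[26,1],[40,0],[45,1],[47,0]]
[[0,17],[16,0],[17,1],[21,17],[28,1],[40,0],[45,1],[47,0]]
[[0,17],[16,0],[17,1],[21,17],[28,1],[40,0],[45,1],[47,0]]
[[0,17],[16,0],[17,1],[21,18],[32,1],[40,0],[45,1],[47,0]]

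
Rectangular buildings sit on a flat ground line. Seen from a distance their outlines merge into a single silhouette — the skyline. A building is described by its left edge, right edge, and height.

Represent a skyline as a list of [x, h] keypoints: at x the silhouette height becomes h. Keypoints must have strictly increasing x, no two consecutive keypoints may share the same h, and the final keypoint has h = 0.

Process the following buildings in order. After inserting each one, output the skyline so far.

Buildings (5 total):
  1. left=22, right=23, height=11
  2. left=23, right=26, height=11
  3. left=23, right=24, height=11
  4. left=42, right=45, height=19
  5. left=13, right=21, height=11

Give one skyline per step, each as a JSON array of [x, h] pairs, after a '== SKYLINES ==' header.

== SKYLINES ==
[[22,11],[23,0]]
[[22,11],[26,0]]
[[22,11],[26,0]]
[[22,11],[26,0],[42,19],[45,0]]
[[13,11],[21,0],[22,11],[26,0],[42,19],[45,0]]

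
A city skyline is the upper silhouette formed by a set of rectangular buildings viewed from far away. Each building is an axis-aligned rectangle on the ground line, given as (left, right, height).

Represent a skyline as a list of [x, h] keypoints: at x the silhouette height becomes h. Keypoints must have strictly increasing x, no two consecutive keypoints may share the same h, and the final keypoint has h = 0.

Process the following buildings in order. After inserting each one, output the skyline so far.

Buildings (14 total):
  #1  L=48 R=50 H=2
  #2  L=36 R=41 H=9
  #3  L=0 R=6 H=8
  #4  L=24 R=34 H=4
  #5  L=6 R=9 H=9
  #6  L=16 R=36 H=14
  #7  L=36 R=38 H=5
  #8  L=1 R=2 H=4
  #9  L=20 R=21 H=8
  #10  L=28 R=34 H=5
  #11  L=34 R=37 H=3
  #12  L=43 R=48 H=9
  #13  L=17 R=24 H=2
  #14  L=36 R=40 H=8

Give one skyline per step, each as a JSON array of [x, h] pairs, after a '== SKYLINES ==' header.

== SKYLINES ==
[[48,2],[50,0]]
[[36,9],[41,0],[48,2],[50,0]]
[[0,8],[6,0],[36,9],[41,0],[48,2],[50,0]]
[[0,8],[6,0],[24,4],[34,0],[36,9],[41,0],[48,2],[50,0]]
[[0,8],[6,9],[9,0],[24,4],[34,0],[36,9],[41,0],[48,2],[50,0]]
[[0,8],[6,9],[9,0],[16,14],[36,9],[41,0],[48,2],[50,0]]
[[0,8],[6,9],[9,0],[16,14],[36,9],[41,0],[48,2],[50,0]]
[[0,8],[6,9],[9,0],[16,14],[36,9],[41,0],[48,2],[50,0]]
[[0,8],[6,9],[9,0],[16,14],[36,9],[41,0],[48,2],[50,0]]
[[0,8],[6,9],[9,0],[16,14],[36,9],[41,0],[48,2],[50,0]]
[[0,8],[6,9],[9,0],[16,14],[36,9],[41,0],[48,2],[50,0]]
[[0,8],[6,9],[9,0],[16,14],[36,9],[41,0],[43,9],[48,2],[50,0]]
[[0,8],[6,9],[9,0],[16,14],[36,9],[41,0],[43,9],[48,2],[50,0]]
[[0,8],[6,9],[9,0],[16,14],[36,9],[41,0],[43,9],[48,2],[50,0]]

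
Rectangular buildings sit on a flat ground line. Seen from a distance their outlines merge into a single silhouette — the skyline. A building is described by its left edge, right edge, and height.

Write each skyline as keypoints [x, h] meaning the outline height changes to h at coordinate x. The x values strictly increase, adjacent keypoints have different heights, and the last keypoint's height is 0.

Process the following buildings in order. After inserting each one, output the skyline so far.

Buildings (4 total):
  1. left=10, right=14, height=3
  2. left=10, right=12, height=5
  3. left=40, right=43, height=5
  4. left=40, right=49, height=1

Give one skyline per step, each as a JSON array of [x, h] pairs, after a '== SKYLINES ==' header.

== SKYLINES ==
[[10,3],[14,0]]
[[10,5],[12,3],[14,0]]
[[10,5],[12,3],[14,0],[40,5],[43,0]]
[[10,5],[12,3],[14,0],[40,5],[43,1],[49,0]]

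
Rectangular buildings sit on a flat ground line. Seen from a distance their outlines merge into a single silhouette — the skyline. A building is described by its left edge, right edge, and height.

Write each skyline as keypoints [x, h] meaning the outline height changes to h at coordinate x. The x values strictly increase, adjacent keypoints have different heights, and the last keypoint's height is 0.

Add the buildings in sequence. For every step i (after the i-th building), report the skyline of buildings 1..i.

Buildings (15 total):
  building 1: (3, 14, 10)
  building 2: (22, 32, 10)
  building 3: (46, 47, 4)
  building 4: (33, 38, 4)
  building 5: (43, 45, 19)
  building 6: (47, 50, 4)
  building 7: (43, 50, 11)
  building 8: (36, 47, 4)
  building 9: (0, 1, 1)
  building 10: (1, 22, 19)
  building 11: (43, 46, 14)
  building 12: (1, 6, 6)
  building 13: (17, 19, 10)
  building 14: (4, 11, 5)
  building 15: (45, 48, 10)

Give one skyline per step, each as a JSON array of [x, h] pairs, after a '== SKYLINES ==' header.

== SKYLINES ==
[[3,10],[14,0]]
[[3,10],[14,0],[22,10],[32,0]]
[[3,10],[14,0],[22,10],[32,0],[46,4],[47,0]]
[[3,10],[14,0],[22,10],[32,0],[33,4],[38,0],[46,4],[47,0]]
[[3,10],[14,0],[22,10],[32,0],[33,4],[38,0],[43,19],[45,0],[46,4],[47,0]]
[[3,10],[14,0],[22,10],[32,0],[33,4],[38,0],[43,19],[45,0],[46,4],[50,0]]
[[3,10],[14,0],[22,10],[32,0],[33,4],[38,0],[43,19],[45,11],[50,0]]
[[3,10],[14,0],[22,10],[32,0],[33,4],[43,19],[45,11],[50,0]]
[[0,1],[1,0],[3,10],[14,0],[22,10],[32,0],[33,4],[43,19],[45,11],[50,0]]
[[0,1],[1,19],[22,10],[32,0],[33,4],[43,19],[45,11],[50,0]]
[[0,1],[1,19],[22,10],[32,0],[33,4],[43,19],[45,14],[46,11],[50,0]]
[[0,1],[1,19],[22,10],[32,0],[33,4],[43,19],[45,14],[46,11],[50,0]]
[[0,1],[1,19],[22,10],[32,0],[33,4],[43,19],[45,14],[46,11],[50,0]]
[[0,1],[1,19],[22,10],[32,0],[33,4],[43,19],[45,14],[46,11],[50,0]]
[[0,1],[1,19],[22,10],[32,0],[33,4],[43,19],[45,14],[46,11],[50,0]]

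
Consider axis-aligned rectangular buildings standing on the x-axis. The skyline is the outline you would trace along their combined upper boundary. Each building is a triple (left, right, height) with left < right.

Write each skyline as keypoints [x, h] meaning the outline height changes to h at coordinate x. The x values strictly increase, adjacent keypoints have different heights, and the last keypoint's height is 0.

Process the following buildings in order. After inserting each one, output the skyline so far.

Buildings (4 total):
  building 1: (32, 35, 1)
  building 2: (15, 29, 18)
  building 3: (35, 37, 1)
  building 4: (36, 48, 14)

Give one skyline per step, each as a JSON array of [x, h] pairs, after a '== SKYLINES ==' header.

== SKYLINES ==
[[32,1],[35,0]]
[[15,18],[29,0],[32,1],[35,0]]
[[15,18],[29,0],[32,1],[37,0]]
[[15,18],[29,0],[32,1],[36,14],[48,0]]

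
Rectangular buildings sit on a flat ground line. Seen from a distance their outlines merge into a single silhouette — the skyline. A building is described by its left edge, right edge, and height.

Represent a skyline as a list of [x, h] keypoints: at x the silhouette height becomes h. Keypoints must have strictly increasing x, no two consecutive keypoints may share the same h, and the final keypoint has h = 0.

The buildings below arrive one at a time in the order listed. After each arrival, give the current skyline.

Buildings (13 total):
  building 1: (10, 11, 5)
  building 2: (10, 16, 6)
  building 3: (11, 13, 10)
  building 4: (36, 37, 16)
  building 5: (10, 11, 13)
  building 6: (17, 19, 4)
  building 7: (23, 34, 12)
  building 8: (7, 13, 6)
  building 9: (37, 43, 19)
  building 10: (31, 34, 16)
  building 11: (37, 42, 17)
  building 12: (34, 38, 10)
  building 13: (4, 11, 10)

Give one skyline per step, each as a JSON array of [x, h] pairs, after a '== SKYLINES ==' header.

== SKYLINES ==
[[10,5],[11,0]]
[[10,6],[16,0]]
[[10,6],[11,10],[13,6],[16,0]]
[[10,6],[11,10],[13,6],[16,0],[36,16],[37,0]]
[[10,13],[11,10],[13,6],[16,0],[36,16],[37,0]]
[[10,13],[11,10],[13,6],[16,0],[17,4],[19,0],[36,16],[37,0]]
[[10,13],[11,10],[13,6],[16,0],[17,4],[19,0],[23,12],[34,0],[36,16],[37,0]]
[[7,6],[10,13],[11,10],[13,6],[16,0],[17,4],[19,0],[23,12],[34,0],[36,16],[37,0]]
[[7,6],[10,13],[11,10],[13,6],[16,0],[17,4],[19,0],[23,12],[34,0],[36,16],[37,19],[43,0]]
[[7,6],[10,13],[11,10],[13,6],[16,0],[17,4],[19,0],[23,12],[31,16],[34,0],[36,16],[37,19],[43,0]]
[[7,6],[10,13],[11,10],[13,6],[16,0],[17,4],[19,0],[23,12],[31,16],[34,0],[36,16],[37,19],[43,0]]
[[7,6],[10,13],[11,10],[13,6],[16,0],[17,4],[19,0],[23,12],[31,16],[34,10],[36,16],[37,19],[43,0]]
[[4,10],[10,13],[11,10],[13,6],[16,0],[17,4],[19,0],[23,12],[31,16],[34,10],[36,16],[37,19],[43,0]]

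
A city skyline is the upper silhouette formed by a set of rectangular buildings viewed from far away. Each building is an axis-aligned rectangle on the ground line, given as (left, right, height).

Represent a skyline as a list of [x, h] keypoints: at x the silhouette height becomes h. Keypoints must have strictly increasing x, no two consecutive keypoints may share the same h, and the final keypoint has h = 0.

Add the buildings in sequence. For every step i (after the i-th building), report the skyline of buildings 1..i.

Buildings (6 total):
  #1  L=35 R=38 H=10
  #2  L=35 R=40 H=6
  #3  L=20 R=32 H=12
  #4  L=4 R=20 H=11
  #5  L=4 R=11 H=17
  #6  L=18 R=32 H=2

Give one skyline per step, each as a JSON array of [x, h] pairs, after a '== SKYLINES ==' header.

== SKYLINES ==
[[35,10],[38,0]]
[[35,10],[38,6],[40,0]]
[[20,12],[32,0],[35,10],[38,6],[40,0]]
[[4,11],[20,12],[32,0],[35,10],[38,6],[40,0]]
[[4,17],[11,11],[20,12],[32,0],[35,10],[38,6],[40,0]]
[[4,17],[11,11],[20,12],[32,0],[35,10],[38,6],[40,0]]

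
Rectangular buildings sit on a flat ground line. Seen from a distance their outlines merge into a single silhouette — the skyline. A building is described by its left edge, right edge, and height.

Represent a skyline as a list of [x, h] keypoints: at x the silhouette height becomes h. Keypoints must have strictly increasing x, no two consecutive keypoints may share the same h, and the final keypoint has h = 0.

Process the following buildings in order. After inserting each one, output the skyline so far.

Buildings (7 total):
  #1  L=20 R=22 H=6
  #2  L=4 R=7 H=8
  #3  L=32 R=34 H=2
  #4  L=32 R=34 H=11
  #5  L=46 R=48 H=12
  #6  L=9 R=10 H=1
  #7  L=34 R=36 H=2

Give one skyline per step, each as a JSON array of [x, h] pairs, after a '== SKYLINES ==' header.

== SKYLINES ==
[[20,6],[22,0]]
[[4,8],[7,0],[20,6],[22,0]]
[[4,8],[7,0],[20,6],[22,0],[32,2],[34,0]]
[[4,8],[7,0],[20,6],[22,0],[32,11],[34,0]]
[[4,8],[7,0],[20,6],[22,0],[32,11],[34,0],[46,12],[48,0]]
[[4,8],[7,0],[9,1],[10,0],[20,6],[22,0],[32,11],[34,0],[46,12],[48,0]]
[[4,8],[7,0],[9,1],[10,0],[20,6],[22,0],[32,11],[34,2],[36,0],[46,12],[48,0]]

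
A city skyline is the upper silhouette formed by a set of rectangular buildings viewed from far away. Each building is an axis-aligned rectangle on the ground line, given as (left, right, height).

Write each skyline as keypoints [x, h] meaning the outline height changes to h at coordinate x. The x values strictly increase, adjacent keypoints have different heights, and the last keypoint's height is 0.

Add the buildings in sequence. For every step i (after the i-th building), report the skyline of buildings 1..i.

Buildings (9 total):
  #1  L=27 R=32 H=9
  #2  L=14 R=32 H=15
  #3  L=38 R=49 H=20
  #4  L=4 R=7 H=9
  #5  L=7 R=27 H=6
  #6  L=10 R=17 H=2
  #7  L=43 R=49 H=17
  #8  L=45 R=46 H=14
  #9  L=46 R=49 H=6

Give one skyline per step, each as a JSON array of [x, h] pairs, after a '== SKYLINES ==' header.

== SKYLINES ==
[[27,9],[32,0]]
[[14,15],[32,0]]
[[14,15],[32,0],[38,20],[49,0]]
[[4,9],[7,0],[14,15],[32,0],[38,20],[49,0]]
[[4,9],[7,6],[14,15],[32,0],[38,20],[49,0]]
[[4,9],[7,6],[14,15],[32,0],[38,20],[49,0]]
[[4,9],[7,6],[14,15],[32,0],[38,20],[49,0]]
[[4,9],[7,6],[14,15],[32,0],[38,20],[49,0]]
[[4,9],[7,6],[14,15],[32,0],[38,20],[49,0]]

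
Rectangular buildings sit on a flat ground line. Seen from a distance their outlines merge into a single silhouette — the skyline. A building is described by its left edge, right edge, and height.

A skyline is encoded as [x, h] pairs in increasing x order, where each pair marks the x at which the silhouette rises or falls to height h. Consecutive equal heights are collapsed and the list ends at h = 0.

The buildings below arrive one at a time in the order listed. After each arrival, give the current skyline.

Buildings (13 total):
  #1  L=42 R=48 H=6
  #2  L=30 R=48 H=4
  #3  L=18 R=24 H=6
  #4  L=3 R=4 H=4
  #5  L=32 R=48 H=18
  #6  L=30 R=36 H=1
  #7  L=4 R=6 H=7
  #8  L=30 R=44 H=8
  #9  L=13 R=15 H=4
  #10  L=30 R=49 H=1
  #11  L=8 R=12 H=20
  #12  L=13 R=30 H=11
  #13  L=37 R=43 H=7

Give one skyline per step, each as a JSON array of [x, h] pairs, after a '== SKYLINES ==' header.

== SKYLINES ==
[[42,6],[48,0]]
[[30,4],[42,6],[48,0]]
[[18,6],[24,0],[30,4],[42,6],[48,0]]
[[3,4],[4,0],[18,6],[24,0],[30,4],[42,6],[48,0]]
[[3,4],[4,0],[18,6],[24,0],[30,4],[32,18],[48,0]]
[[3,4],[4,0],[18,6],[24,0],[30,4],[32,18],[48,0]]
[[3,4],[4,7],[6,0],[18,6],[24,0],[30,4],[32,18],[48,0]]
[[3,4],[4,7],[6,0],[18,6],[24,0],[30,8],[32,18],[48,0]]
[[3,4],[4,7],[6,0],[13,4],[15,0],[18,6],[24,0],[30,8],[32,18],[48,0]]
[[3,4],[4,7],[6,0],[13,4],[15,0],[18,6],[24,0],[30,8],[32,18],[48,1],[49,0]]
[[3,4],[4,7],[6,0],[8,20],[12,0],[13,4],[15,0],[18,6],[24,0],[30,8],[32,18],[48,1],[49,0]]
[[3,4],[4,7],[6,0],[8,20],[12,0],[13,11],[30,8],[32,18],[48,1],[49,0]]
[[3,4],[4,7],[6,0],[8,20],[12,0],[13,11],[30,8],[32,18],[48,1],[49,0]]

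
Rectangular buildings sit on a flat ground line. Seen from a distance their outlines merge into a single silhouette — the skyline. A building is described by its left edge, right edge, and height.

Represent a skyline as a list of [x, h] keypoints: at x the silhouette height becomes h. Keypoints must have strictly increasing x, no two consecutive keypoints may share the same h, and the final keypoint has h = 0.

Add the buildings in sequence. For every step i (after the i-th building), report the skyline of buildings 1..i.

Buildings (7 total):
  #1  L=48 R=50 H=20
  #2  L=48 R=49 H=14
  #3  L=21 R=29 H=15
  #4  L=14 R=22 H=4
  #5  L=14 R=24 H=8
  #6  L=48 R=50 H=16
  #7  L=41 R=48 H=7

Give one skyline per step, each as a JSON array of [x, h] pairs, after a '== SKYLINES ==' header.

== SKYLINES ==
[[48,20],[50,0]]
[[48,20],[50,0]]
[[21,15],[29,0],[48,20],[50,0]]
[[14,4],[21,15],[29,0],[48,20],[50,0]]
[[14,8],[21,15],[29,0],[48,20],[50,0]]
[[14,8],[21,15],[29,0],[48,20],[50,0]]
[[14,8],[21,15],[29,0],[41,7],[48,20],[50,0]]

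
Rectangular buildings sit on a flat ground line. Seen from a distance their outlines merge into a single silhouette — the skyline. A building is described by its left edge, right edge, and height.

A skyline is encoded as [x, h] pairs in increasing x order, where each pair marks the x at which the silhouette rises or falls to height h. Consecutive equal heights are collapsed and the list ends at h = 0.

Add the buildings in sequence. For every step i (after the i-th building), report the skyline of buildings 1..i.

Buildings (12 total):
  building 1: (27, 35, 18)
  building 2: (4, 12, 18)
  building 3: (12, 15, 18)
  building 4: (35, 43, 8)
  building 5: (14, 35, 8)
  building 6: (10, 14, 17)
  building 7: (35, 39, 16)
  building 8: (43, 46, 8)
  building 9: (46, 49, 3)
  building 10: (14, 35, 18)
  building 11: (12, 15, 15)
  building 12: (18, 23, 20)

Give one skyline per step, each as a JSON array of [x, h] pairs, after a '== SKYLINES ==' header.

== SKYLINES ==
[[27,18],[35,0]]
[[4,18],[12,0],[27,18],[35,0]]
[[4,18],[15,0],[27,18],[35,0]]
[[4,18],[15,0],[27,18],[35,8],[43,0]]
[[4,18],[15,8],[27,18],[35,8],[43,0]]
[[4,18],[15,8],[27,18],[35,8],[43,0]]
[[4,18],[15,8],[27,18],[35,16],[39,8],[43,0]]
[[4,18],[15,8],[27,18],[35,16],[39,8],[46,0]]
[[4,18],[15,8],[27,18],[35,16],[39,8],[46,3],[49,0]]
[[4,18],[35,16],[39,8],[46,3],[49,0]]
[[4,18],[35,16],[39,8],[46,3],[49,0]]
[[4,18],[18,20],[23,18],[35,16],[39,8],[46,3],[49,0]]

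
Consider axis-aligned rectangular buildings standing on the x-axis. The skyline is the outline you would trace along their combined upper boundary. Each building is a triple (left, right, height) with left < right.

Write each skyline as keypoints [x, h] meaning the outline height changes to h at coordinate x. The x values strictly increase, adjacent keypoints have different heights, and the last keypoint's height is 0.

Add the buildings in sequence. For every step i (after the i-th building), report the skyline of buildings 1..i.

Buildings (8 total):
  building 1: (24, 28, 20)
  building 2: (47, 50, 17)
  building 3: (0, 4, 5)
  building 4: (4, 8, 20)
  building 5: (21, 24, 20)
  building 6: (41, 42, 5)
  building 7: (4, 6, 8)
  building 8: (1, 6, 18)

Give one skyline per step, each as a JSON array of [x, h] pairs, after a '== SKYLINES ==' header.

== SKYLINES ==
[[24,20],[28,0]]
[[24,20],[28,0],[47,17],[50,0]]
[[0,5],[4,0],[24,20],[28,0],[47,17],[50,0]]
[[0,5],[4,20],[8,0],[24,20],[28,0],[47,17],[50,0]]
[[0,5],[4,20],[8,0],[21,20],[28,0],[47,17],[50,0]]
[[0,5],[4,20],[8,0],[21,20],[28,0],[41,5],[42,0],[47,17],[50,0]]
[[0,5],[4,20],[8,0],[21,20],[28,0],[41,5],[42,0],[47,17],[50,0]]
[[0,5],[1,18],[4,20],[8,0],[21,20],[28,0],[41,5],[42,0],[47,17],[50,0]]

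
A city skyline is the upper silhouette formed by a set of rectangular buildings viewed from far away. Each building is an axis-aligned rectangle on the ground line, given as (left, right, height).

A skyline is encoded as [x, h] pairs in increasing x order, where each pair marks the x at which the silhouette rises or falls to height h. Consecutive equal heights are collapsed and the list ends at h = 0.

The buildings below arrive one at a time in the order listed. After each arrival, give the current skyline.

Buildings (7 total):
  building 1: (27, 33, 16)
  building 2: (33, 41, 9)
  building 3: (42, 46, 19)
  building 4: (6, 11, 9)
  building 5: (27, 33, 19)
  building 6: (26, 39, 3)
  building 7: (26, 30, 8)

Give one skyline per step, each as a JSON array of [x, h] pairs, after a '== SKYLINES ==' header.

== SKYLINES ==
[[27,16],[33,0]]
[[27,16],[33,9],[41,0]]
[[27,16],[33,9],[41,0],[42,19],[46,0]]
[[6,9],[11,0],[27,16],[33,9],[41,0],[42,19],[46,0]]
[[6,9],[11,0],[27,19],[33,9],[41,0],[42,19],[46,0]]
[[6,9],[11,0],[26,3],[27,19],[33,9],[41,0],[42,19],[46,0]]
[[6,9],[11,0],[26,8],[27,19],[33,9],[41,0],[42,19],[46,0]]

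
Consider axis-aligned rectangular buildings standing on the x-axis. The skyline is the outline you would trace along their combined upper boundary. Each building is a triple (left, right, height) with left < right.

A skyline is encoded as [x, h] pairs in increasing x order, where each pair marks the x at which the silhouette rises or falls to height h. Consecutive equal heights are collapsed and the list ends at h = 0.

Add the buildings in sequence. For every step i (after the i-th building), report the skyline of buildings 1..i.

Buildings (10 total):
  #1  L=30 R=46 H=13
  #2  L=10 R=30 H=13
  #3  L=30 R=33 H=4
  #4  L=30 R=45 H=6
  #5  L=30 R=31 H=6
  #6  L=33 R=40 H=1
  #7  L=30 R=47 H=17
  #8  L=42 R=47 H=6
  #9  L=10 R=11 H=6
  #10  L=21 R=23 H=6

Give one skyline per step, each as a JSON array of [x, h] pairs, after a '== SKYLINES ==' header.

== SKYLINES ==
[[30,13],[46,0]]
[[10,13],[46,0]]
[[10,13],[46,0]]
[[10,13],[46,0]]
[[10,13],[46,0]]
[[10,13],[46,0]]
[[10,13],[30,17],[47,0]]
[[10,13],[30,17],[47,0]]
[[10,13],[30,17],[47,0]]
[[10,13],[30,17],[47,0]]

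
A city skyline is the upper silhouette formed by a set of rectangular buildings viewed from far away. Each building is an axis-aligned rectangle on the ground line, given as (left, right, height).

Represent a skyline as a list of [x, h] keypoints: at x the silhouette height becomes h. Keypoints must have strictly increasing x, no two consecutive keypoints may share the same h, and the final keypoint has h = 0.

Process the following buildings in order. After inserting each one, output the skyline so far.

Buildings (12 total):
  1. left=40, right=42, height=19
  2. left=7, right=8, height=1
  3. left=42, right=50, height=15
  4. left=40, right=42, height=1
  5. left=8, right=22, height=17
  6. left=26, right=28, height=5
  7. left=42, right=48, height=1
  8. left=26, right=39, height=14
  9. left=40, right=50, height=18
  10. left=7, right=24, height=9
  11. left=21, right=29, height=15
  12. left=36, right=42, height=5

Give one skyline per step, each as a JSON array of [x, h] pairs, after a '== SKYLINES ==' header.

== SKYLINES ==
[[40,19],[42,0]]
[[7,1],[8,0],[40,19],[42,0]]
[[7,1],[8,0],[40,19],[42,15],[50,0]]
[[7,1],[8,0],[40,19],[42,15],[50,0]]
[[7,1],[8,17],[22,0],[40,19],[42,15],[50,0]]
[[7,1],[8,17],[22,0],[26,5],[28,0],[40,19],[42,15],[50,0]]
[[7,1],[8,17],[22,0],[26,5],[28,0],[40,19],[42,15],[50,0]]
[[7,1],[8,17],[22,0],[26,14],[39,0],[40,19],[42,15],[50,0]]
[[7,1],[8,17],[22,0],[26,14],[39,0],[40,19],[42,18],[50,0]]
[[7,9],[8,17],[22,9],[24,0],[26,14],[39,0],[40,19],[42,18],[50,0]]
[[7,9],[8,17],[22,15],[29,14],[39,0],[40,19],[42,18],[50,0]]
[[7,9],[8,17],[22,15],[29,14],[39,5],[40,19],[42,18],[50,0]]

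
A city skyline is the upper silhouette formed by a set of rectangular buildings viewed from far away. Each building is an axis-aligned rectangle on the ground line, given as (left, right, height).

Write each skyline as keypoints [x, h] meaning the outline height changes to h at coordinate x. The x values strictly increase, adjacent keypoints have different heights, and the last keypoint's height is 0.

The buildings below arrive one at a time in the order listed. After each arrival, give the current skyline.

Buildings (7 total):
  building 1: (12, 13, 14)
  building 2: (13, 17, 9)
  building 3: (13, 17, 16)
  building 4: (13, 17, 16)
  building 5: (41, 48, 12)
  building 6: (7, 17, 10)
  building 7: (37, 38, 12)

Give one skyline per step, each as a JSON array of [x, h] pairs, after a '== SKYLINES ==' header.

== SKYLINES ==
[[12,14],[13,0]]
[[12,14],[13,9],[17,0]]
[[12,14],[13,16],[17,0]]
[[12,14],[13,16],[17,0]]
[[12,14],[13,16],[17,0],[41,12],[48,0]]
[[7,10],[12,14],[13,16],[17,0],[41,12],[48,0]]
[[7,10],[12,14],[13,16],[17,0],[37,12],[38,0],[41,12],[48,0]]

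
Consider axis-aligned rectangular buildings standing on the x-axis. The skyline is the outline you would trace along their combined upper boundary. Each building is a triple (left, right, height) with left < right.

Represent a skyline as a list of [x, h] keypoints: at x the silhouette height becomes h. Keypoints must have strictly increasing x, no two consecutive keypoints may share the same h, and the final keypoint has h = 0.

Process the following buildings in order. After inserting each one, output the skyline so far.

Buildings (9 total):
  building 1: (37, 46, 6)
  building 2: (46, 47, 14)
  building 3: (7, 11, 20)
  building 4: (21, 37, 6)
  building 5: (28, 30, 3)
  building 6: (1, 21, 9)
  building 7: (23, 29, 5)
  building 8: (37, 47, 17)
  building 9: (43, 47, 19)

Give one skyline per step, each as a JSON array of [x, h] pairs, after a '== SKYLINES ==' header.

== SKYLINES ==
[[37,6],[46,0]]
[[37,6],[46,14],[47,0]]
[[7,20],[11,0],[37,6],[46,14],[47,0]]
[[7,20],[11,0],[21,6],[46,14],[47,0]]
[[7,20],[11,0],[21,6],[46,14],[47,0]]
[[1,9],[7,20],[11,9],[21,6],[46,14],[47,0]]
[[1,9],[7,20],[11,9],[21,6],[46,14],[47,0]]
[[1,9],[7,20],[11,9],[21,6],[37,17],[47,0]]
[[1,9],[7,20],[11,9],[21,6],[37,17],[43,19],[47,0]]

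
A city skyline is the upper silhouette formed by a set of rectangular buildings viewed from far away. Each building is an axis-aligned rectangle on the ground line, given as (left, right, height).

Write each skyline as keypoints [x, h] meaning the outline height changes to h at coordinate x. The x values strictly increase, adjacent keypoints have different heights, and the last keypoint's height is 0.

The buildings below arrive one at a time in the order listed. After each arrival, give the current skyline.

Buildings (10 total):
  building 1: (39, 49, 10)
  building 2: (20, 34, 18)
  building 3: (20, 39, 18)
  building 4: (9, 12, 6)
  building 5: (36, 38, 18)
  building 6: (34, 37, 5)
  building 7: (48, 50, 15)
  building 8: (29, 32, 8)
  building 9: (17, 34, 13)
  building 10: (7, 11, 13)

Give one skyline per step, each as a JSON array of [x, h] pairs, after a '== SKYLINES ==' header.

== SKYLINES ==
[[39,10],[49,0]]
[[20,18],[34,0],[39,10],[49,0]]
[[20,18],[39,10],[49,0]]
[[9,6],[12,0],[20,18],[39,10],[49,0]]
[[9,6],[12,0],[20,18],[39,10],[49,0]]
[[9,6],[12,0],[20,18],[39,10],[49,0]]
[[9,6],[12,0],[20,18],[39,10],[48,15],[50,0]]
[[9,6],[12,0],[20,18],[39,10],[48,15],[50,0]]
[[9,6],[12,0],[17,13],[20,18],[39,10],[48,15],[50,0]]
[[7,13],[11,6],[12,0],[17,13],[20,18],[39,10],[48,15],[50,0]]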